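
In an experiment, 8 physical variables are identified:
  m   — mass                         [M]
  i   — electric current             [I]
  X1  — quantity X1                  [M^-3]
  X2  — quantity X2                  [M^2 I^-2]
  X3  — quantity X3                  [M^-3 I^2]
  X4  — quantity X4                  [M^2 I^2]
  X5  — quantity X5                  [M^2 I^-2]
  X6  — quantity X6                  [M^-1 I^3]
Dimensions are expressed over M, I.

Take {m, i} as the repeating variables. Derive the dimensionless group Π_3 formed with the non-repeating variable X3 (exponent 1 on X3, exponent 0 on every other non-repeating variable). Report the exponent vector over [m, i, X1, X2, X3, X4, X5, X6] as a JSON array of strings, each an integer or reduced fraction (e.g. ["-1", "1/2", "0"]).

["3", "-2", "0", "0", "1", "0", "0", "0"]

Write exponents as rows M,I / cols m,i,X1,X2,X3,X4,X5,X6:
  M: [ 1  0 -3  2 -3  2  2 -1]
  I: [ 0  1  0 -2  2  2 -2  3]
RREF → pivots at {m,i} ⇒ r = 2
Pivot set = {m,i}, free = {X1,X2,X3,X4,X5,X6}
RREF:
  r0: [   1    0   -3    2   -3    2    2   -1]
  r1: [   0    1    0   -2    2    2   -2    3]
Fix exponent of X3 at 1, X1 at 0, X2 at 0, X4 at 0, X5 at 0, X6 at 0; solve each RREF row for its pivot's exponent:
  r0: exp(m) + (-3)·1 = 0 ⇒ exp(m) = 3
  r1: exp(i) + (2)·1 = 0 ⇒ exp(i) = -2
Π_3 = m^3 · i^-2 · X3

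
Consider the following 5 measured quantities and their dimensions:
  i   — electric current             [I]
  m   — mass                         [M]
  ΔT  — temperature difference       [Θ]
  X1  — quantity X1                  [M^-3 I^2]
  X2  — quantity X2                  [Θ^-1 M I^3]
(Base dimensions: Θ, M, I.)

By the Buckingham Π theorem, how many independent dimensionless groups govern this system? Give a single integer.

Write exponents as rows Θ,M,I / cols i,m,ΔT,X1,X2:
  Θ: [ 0  0  1  0 -1]
  M: [ 0  1  0 -3  1]
  I: [ 1  0  0  2  3]
Row reduction gives pivot columns i,m,ΔT; rank = 3
5 vars − rank 3 = 2 Π groups

2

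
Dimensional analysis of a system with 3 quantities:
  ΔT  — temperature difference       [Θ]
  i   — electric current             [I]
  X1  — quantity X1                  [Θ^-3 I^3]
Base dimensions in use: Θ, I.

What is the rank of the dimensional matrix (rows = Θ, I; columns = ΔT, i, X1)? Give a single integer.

2

Dimensional matrix (Θ×I by ΔT×i×X1):
  Θ: [ 1  0 -3]
  I: [ 0  1  3]
RREF → pivots at {ΔT,i} ⇒ r = 2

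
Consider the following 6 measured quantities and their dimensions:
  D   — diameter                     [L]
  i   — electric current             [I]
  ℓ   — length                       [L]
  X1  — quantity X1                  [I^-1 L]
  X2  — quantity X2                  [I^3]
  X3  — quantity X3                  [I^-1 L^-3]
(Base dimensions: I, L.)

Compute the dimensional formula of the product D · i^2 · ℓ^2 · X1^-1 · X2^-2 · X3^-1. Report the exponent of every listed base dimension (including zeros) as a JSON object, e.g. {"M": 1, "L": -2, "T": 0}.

Write exponents as rows I,L / cols D,i,ℓ,X1,X2,X3:
  I: [ 0  1  0 -1  3 -1]
  L: [ 1  0  1  1  0 -3]
  [I]: (1)·0+(2)·1+(2)·0+(-1)·-1+(-2)·3+(-1)·-1 = -2
  [L]: (1)·1+(2)·0+(2)·1+(-1)·1+(-2)·0+(-1)·-3 = 5
⇒ I^-2 L^5

{"I": -2, "L": 5}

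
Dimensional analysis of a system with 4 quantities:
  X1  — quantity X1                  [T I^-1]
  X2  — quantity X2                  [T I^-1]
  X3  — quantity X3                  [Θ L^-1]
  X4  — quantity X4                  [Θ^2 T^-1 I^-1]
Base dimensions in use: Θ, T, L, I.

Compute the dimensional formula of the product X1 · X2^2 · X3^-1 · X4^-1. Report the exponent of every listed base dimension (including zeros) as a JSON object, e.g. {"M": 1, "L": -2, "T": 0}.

{"Θ": -3, "T": 4, "L": 1, "I": -2}

Dimensional matrix (Θ×T×L×I by X1×X2×X3×X4):
  Θ: [ 0  0  1  2]
  T: [ 1  1  0 -1]
  L: [ 0  0 -1  0]
  I: [-1 -1  0 -1]
  [Θ]: (1)·0+(2)·0+(-1)·1+(-1)·2 = -3
  [T]: (1)·1+(2)·1+(-1)·0+(-1)·-1 = 4
  [L]: (1)·0+(2)·0+(-1)·-1+(-1)·0 = 1
  [I]: (1)·-1+(2)·-1+(-1)·0+(-1)·-1 = -2
⇒ Θ^-3 T^4 L I^-2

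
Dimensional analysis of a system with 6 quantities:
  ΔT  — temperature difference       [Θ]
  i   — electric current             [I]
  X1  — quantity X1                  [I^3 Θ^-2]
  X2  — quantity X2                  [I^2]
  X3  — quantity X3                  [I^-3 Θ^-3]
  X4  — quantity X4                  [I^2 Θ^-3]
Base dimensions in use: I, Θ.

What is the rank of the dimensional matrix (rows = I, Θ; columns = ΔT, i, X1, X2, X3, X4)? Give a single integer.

2

Exponent matrix [I,Θ] × [ΔT,i,X1,X2,X3,X4]:
  I: [ 0  1  3  2 -3  2]
  Θ: [ 1  0 -2  0 -3 -3]
Row reduction gives pivot columns ΔT,i; rank = 2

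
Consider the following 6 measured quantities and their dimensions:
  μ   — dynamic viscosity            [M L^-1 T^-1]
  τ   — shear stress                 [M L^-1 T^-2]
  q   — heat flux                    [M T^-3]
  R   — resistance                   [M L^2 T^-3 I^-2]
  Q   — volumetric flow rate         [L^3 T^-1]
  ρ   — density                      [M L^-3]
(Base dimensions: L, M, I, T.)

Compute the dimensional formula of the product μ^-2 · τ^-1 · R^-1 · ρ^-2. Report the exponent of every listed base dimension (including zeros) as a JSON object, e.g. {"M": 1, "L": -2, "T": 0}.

Exponent matrix [L,M,I,T] × [μ,τ,q,R,Q,ρ]:
  L: [-1 -1  0  2  3 -3]
  M: [ 1  1  1  1  0  1]
  I: [ 0  0  0 -2  0  0]
  T: [-1 -2 -3 -3 -1  0]
  [L]: (-2)·-1+(-1)·-1+(-1)·2+(-2)·-3 = 7
  [M]: (-2)·1+(-1)·1+(-1)·1+(-2)·1 = -6
  [I]: (-2)·0+(-1)·0+(-1)·-2+(-2)·0 = 2
  [T]: (-2)·-1+(-1)·-2+(-1)·-3+(-2)·0 = 7
⇒ L^7 M^-6 I^2 T^7

{"L": 7, "M": -6, "I": 2, "T": 7}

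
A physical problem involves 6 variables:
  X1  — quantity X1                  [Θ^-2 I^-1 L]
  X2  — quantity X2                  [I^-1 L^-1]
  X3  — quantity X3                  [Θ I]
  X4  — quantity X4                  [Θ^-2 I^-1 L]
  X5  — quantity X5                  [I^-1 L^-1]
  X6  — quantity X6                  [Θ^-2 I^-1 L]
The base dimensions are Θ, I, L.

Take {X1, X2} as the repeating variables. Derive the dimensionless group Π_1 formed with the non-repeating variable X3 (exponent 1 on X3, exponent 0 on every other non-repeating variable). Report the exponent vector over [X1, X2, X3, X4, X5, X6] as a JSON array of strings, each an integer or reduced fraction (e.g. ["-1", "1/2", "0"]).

Dimensional matrix (Θ×I×L by X1×X2×X3×X4×X5×X6):
  Θ: [-2  0  1 -2  0 -2]
  I: [-1 -1  1 -1 -1 -1]
  L: [ 1 -1  0  1 -1  1]
Row reduction gives pivot columns X1,X2; rank = 2
Pivot set = {X1,X2}, free = {X3,X4,X5,X6}
RREF:
  r0: [   1    0 -1/2    1    0    1]
  r1: [   0    1 -1/2    0    1    0]
  r2: [   0    0    0    0    0    0]
Fix exponent of X3 at 1, X4 at 0, X5 at 0, X6 at 0; solve each RREF row for its pivot's exponent:
  r0: exp(X1) + (-1/2)·1 = 0 ⇒ exp(X1) = 1/2
  r1: exp(X2) + (-1/2)·1 = 0 ⇒ exp(X2) = 1/2
Π_1 = X1^(1/2) · X2^(1/2) · X3

["1/2", "1/2", "1", "0", "0", "0"]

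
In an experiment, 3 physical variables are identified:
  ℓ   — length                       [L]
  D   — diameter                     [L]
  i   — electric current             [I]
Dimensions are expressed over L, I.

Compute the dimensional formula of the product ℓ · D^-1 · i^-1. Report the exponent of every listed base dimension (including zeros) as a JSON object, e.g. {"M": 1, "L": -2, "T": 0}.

Exponent matrix [L,I] × [ℓ,D,i]:
  L: [ 1  1  0]
  I: [ 0  0  1]
  [L]: (1)·1+(-1)·1+(-1)·0 = 0
  [I]: (1)·0+(-1)·0+(-1)·1 = -1
⇒ I^-1

{"L": 0, "I": -1}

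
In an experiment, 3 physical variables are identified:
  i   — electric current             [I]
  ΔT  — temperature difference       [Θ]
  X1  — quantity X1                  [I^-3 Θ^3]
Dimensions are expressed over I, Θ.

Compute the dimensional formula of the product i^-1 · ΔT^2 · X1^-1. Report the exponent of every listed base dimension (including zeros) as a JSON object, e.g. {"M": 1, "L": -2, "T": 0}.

Dimensional matrix (I×Θ by i×ΔT×X1):
  I: [ 1  0 -3]
  Θ: [ 0  1  3]
  [I]: (-1)·1+(2)·0+(-1)·-3 = 2
  [Θ]: (-1)·0+(2)·1+(-1)·3 = -1
⇒ I^2 Θ^-1

{"I": 2, "Θ": -1}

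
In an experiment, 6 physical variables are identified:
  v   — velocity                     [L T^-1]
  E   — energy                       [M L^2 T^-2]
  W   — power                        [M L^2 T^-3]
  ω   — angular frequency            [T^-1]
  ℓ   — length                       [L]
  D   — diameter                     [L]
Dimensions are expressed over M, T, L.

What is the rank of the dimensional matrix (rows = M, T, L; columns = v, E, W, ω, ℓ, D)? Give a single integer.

3

Write exponents as rows M,T,L / cols v,E,W,ω,ℓ,D:
  M: [ 0  1  1  0  0  0]
  T: [-1 -2 -3 -1  0  0]
  L: [ 1  2  2  0  1  1]
Row reduction gives pivot columns v,E,W; rank = 3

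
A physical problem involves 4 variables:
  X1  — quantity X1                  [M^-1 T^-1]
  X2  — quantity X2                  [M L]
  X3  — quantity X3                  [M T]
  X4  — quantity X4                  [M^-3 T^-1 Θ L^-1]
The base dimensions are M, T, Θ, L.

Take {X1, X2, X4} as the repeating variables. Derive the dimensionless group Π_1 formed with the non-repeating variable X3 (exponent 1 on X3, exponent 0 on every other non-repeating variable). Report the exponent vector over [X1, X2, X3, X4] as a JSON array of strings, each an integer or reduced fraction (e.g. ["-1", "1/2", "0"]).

Exponent matrix [M,T,Θ,L] × [X1,X2,X3,X4]:
  M: [-1  1  1 -3]
  T: [-1  0  1 -1]
  Θ: [ 0  0  0  1]
  L: [ 0  1  0 -1]
Echelon form has 3 nonzero rows (pivots: X1,X2,X4)
Pivot set = {X1,X2,X4}, free = {X3}
RREF:
  r0: [   1    0   -1    0]
  r1: [   0    1    0    0]
  r2: [   0    0    0    1]
  r3: [   0    0    0    0]
Fix exponent of X3 at 1; solve each RREF row for its pivot's exponent:
  r0: exp(X1) + (-1)·1 = 0 ⇒ exp(X1) = 1
  r1: exp(X2) + (0)·1 = 0 ⇒ exp(X2) = 0
  r2: exp(X4) + (0)·1 = 0 ⇒ exp(X4) = 0
Π_1 = X1 · X3

["1", "0", "1", "0"]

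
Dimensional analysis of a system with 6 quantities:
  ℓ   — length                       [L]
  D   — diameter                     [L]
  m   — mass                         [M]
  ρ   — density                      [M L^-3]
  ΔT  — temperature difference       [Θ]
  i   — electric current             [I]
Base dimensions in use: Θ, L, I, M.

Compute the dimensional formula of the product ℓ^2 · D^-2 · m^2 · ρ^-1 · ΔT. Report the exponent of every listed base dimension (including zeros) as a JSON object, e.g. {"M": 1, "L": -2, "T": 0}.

Write exponents as rows Θ,L,I,M / cols ℓ,D,m,ρ,ΔT,i:
  Θ: [ 0  0  0  0  1  0]
  L: [ 1  1  0 -3  0  0]
  I: [ 0  0  0  0  0  1]
  M: [ 0  0  1  1  0  0]
  [Θ]: (2)·0+(-2)·0+(2)·0+(-1)·0+(1)·1 = 1
  [L]: (2)·1+(-2)·1+(2)·0+(-1)·-3+(1)·0 = 3
  [I]: (2)·0+(-2)·0+(2)·0+(-1)·0+(1)·0 = 0
  [M]: (2)·0+(-2)·0+(2)·1+(-1)·1+(1)·0 = 1
⇒ Θ L^3 M

{"Θ": 1, "L": 3, "I": 0, "M": 1}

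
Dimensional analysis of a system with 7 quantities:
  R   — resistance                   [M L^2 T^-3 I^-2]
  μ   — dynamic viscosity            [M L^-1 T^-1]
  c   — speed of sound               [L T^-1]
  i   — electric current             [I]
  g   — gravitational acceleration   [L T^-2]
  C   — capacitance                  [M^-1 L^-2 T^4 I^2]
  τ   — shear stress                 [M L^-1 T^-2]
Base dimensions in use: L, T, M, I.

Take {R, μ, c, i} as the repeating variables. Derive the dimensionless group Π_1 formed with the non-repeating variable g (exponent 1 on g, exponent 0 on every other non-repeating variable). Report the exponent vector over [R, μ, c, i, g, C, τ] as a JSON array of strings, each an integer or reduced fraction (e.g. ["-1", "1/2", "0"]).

Exponent matrix [L,T,M,I] × [R,μ,c,i,g,C,τ]:
  L: [ 2 -1  1  0  1 -2 -1]
  T: [-3 -1 -1  0 -2  4 -2]
  M: [ 1  1  0  0  0 -1  1]
  I: [-2  0  0  1  0  2  0]
Row reduction gives pivot columns R,μ,c,i; rank = 4
Repeat: R,μ,c,i; free: g,C,τ
RREF:
  r0: [   1    0    0    0   -1    0   -1]
  r1: [   0    1    0    0    1   -1    2]
  r2: [   0    0    1    0    4   -3    3]
  r3: [   0    0    0    1   -2    2   -2]
Fix exponent of g at 1, C at 0, τ at 0; solve each RREF row for its pivot's exponent:
  r0: exp(R) + (-1)·1 = 0 ⇒ exp(R) = 1
  r1: exp(μ) + (1)·1 = 0 ⇒ exp(μ) = -1
  r2: exp(c) + (4)·1 = 0 ⇒ exp(c) = -4
  r3: exp(i) + (-2)·1 = 0 ⇒ exp(i) = 2
Π_1 = R · μ^-1 · c^-4 · i^2 · g

["1", "-1", "-4", "2", "1", "0", "0"]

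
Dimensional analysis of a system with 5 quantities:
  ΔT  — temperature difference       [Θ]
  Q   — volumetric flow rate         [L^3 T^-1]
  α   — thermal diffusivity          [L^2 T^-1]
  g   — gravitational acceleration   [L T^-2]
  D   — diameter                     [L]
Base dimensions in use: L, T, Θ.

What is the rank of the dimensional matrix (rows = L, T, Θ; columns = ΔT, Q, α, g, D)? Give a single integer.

3

Dimensional matrix (L×T×Θ by ΔT×Q×α×g×D):
  L: [ 0  3  2  1  1]
  T: [ 0 -1 -1 -2  0]
  Θ: [ 1  0  0  0  0]
Echelon form has 3 nonzero rows (pivots: ΔT,Q,α)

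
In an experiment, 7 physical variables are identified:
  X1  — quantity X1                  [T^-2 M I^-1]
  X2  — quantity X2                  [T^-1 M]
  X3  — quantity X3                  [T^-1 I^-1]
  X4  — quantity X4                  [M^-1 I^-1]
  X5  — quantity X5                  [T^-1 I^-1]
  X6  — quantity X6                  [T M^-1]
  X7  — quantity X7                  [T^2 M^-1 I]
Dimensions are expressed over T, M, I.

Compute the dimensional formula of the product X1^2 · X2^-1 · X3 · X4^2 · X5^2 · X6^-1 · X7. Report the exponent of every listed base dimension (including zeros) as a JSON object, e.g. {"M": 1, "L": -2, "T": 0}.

{"T": -5, "M": -1, "I": -6}

Exponent matrix [T,M,I] × [X1,X2,X3,X4,X5,X6,X7]:
  T: [-2 -1 -1  0 -1  1  2]
  M: [ 1  1  0 -1  0 -1 -1]
  I: [-1  0 -1 -1 -1  0  1]
  [T]: (2)·-2+(-1)·-1+(1)·-1+(2)·0+(2)·-1+(-1)·1+(1)·2 = -5
  [M]: (2)·1+(-1)·1+(1)·0+(2)·-1+(2)·0+(-1)·-1+(1)·-1 = -1
  [I]: (2)·-1+(-1)·0+(1)·-1+(2)·-1+(2)·-1+(-1)·0+(1)·1 = -6
⇒ T^-5 M^-1 I^-6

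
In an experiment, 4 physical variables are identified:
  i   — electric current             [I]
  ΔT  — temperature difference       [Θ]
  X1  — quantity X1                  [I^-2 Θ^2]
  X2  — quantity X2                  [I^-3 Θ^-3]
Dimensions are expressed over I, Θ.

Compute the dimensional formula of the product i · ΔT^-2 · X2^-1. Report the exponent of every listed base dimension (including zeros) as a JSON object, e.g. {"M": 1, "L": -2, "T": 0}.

{"I": 4, "Θ": 1}

Dimensional matrix (I×Θ by i×ΔT×X1×X2):
  I: [ 1  0 -2 -3]
  Θ: [ 0  1  2 -3]
  [I]: (1)·1+(-2)·0+(-1)·-3 = 4
  [Θ]: (1)·0+(-2)·1+(-1)·-3 = 1
⇒ I^4 Θ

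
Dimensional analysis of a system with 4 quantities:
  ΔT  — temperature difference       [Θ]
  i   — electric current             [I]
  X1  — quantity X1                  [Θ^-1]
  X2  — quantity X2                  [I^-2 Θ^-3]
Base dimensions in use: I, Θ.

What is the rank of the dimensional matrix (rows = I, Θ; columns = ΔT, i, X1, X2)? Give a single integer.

2

Exponent matrix [I,Θ] × [ΔT,i,X1,X2]:
  I: [ 0  1  0 -2]
  Θ: [ 1  0 -1 -3]
Row reduction gives pivot columns ΔT,i; rank = 2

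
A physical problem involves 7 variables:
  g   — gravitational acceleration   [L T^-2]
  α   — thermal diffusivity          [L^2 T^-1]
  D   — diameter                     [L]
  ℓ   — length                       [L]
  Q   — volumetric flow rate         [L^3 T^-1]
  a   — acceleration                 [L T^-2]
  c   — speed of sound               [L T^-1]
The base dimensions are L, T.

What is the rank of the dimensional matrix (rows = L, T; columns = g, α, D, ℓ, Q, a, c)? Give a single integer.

2

Dimensional matrix (L×T by g×α×D×ℓ×Q×a×c):
  L: [ 1  2  1  1  3  1  1]
  T: [-2 -1  0  0 -1 -2 -1]
Echelon form has 2 nonzero rows (pivots: g,α)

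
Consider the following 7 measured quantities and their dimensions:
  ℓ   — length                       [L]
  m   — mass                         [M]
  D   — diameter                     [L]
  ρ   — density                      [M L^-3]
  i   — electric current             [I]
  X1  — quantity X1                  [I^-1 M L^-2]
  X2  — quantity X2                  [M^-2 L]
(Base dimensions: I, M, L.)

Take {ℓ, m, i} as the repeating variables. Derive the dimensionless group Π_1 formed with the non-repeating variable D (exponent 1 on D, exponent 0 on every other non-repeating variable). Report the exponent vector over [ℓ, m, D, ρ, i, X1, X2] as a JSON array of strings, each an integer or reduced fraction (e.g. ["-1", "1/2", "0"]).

["-1", "0", "1", "0", "0", "0", "0"]

Dimensional matrix (I×M×L by ℓ×m×D×ρ×i×X1×X2):
  I: [ 0  0  0  0  1 -1  0]
  M: [ 0  1  0  1  0  1 -2]
  L: [ 1  0  1 -3  0 -2  1]
Echelon form has 3 nonzero rows (pivots: ℓ,m,i)
Pivot set = {ℓ,m,i}, free = {D,ρ,X1,X2}
RREF:
  r0: [   1    0    1   -3    0   -2    1]
  r1: [   0    1    0    1    0    1   -2]
  r2: [   0    0    0    0    1   -1    0]
Fix exponent of D at 1, ρ at 0, X1 at 0, X2 at 0; solve each RREF row for its pivot's exponent:
  r0: exp(ℓ) + (1)·1 = 0 ⇒ exp(ℓ) = -1
  r1: exp(m) + (0)·1 = 0 ⇒ exp(m) = 0
  r2: exp(i) + (0)·1 = 0 ⇒ exp(i) = 0
Π_1 = ℓ^-1 · D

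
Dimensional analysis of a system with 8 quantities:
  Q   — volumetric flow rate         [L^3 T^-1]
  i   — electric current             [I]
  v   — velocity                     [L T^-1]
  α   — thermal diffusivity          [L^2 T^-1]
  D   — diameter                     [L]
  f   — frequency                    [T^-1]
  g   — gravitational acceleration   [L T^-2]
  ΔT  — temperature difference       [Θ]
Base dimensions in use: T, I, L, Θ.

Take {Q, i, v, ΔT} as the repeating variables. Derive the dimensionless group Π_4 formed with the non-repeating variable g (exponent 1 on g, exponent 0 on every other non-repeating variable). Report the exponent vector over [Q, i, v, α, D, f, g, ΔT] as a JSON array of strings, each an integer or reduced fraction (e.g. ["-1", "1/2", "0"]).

["1/2", "0", "-5/2", "0", "0", "0", "1", "0"]

Dimensional matrix (T×I×L×Θ by Q×i×v×α×D×f×g×ΔT):
  T: [-1  0 -1 -1  0 -1 -2  0]
  I: [ 0  1  0  0  0  0  0  0]
  L: [ 3  0  1  2  1  0  1  0]
  Θ: [ 0  0  0  0  0  0  0  1]
RREF → pivots at {Q,i,v,ΔT} ⇒ r = 4
Repeat: Q,i,v,ΔT; free: α,D,f,g
RREF:
  r0: [   1    0    0  1/2  1/2 -1/2 -1/2    0]
  r1: [   0    1    0    0    0    0    0    0]
  r2: [   0    0    1  1/2 -1/2  3/2  5/2    0]
  r3: [   0    0    0    0    0    0    0    1]
Fix exponent of g at 1, α at 0, D at 0, f at 0; solve each RREF row for its pivot's exponent:
  r0: exp(Q) + (-1/2)·1 = 0 ⇒ exp(Q) = 1/2
  r1: exp(i) + (0)·1 = 0 ⇒ exp(i) = 0
  r2: exp(v) + (5/2)·1 = 0 ⇒ exp(v) = -5/2
  r3: exp(ΔT) + (0)·1 = 0 ⇒ exp(ΔT) = 0
Π_4 = Q^(1/2) · v^(-5/2) · g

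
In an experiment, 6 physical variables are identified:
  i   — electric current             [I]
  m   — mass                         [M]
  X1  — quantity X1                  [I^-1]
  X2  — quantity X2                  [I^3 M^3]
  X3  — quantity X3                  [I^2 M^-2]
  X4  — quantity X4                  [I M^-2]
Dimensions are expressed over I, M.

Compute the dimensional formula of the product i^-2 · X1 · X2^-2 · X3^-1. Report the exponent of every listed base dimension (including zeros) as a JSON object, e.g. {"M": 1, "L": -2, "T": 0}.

{"I": -11, "M": -4}

Write exponents as rows I,M / cols i,m,X1,X2,X3,X4:
  I: [ 1  0 -1  3  2  1]
  M: [ 0  1  0  3 -2 -2]
  [I]: (-2)·1+(1)·-1+(-2)·3+(-1)·2 = -11
  [M]: (-2)·0+(1)·0+(-2)·3+(-1)·-2 = -4
⇒ I^-11 M^-4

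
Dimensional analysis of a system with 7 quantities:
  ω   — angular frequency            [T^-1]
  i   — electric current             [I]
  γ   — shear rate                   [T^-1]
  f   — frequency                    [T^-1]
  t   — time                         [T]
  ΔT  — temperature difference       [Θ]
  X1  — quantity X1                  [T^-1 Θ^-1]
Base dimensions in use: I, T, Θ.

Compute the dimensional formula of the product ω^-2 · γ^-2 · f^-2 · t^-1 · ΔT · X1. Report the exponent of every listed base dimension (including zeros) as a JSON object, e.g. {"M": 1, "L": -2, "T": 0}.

{"I": 0, "T": 4, "Θ": 0}

Write exponents as rows I,T,Θ / cols ω,i,γ,f,t,ΔT,X1:
  I: [ 0  1  0  0  0  0  0]
  T: [-1  0 -1 -1  1  0 -1]
  Θ: [ 0  0  0  0  0  1 -1]
  [I]: (-2)·0+(-2)·0+(-2)·0+(-1)·0+(1)·0+(1)·0 = 0
  [T]: (-2)·-1+(-2)·-1+(-2)·-1+(-1)·1+(1)·0+(1)·-1 = 4
  [Θ]: (-2)·0+(-2)·0+(-2)·0+(-1)·0+(1)·1+(1)·-1 = 0
⇒ T^4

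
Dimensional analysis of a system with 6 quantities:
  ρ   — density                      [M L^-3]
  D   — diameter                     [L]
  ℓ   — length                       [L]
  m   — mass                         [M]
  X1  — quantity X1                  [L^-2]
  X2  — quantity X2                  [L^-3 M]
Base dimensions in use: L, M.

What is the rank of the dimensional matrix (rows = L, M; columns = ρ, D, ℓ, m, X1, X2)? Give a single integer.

Exponent matrix [L,M] × [ρ,D,ℓ,m,X1,X2]:
  L: [-3  1  1  0 -2 -3]
  M: [ 1  0  0  1  0  1]
RREF → pivots at {ρ,D} ⇒ r = 2

2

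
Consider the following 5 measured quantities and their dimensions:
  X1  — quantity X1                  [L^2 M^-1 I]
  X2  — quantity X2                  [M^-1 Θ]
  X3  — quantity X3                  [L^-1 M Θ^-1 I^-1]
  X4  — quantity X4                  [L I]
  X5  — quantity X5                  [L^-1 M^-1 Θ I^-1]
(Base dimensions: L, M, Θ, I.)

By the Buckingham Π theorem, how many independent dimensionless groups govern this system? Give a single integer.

2

Dimensional matrix (L×M×Θ×I by X1×X2×X3×X4×X5):
  L: [ 2  0 -1  1 -1]
  M: [-1 -1  1  0 -1]
  Θ: [ 0  1 -1  0  1]
  I: [ 1  0 -1  1 -1]
RREF → pivots at {X1,X2,X3} ⇒ r = 3
Π count = n − r = 5 − 3 = 2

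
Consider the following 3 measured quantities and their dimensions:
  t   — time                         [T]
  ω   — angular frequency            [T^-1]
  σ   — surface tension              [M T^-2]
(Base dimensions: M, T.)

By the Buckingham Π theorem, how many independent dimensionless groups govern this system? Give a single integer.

1

Dimensional matrix (M×T by t×ω×σ):
  M: [ 0  0  1]
  T: [ 1 -1 -2]
RREF → pivots at {t,σ} ⇒ r = 2
3 vars − rank 2 = 1 Π group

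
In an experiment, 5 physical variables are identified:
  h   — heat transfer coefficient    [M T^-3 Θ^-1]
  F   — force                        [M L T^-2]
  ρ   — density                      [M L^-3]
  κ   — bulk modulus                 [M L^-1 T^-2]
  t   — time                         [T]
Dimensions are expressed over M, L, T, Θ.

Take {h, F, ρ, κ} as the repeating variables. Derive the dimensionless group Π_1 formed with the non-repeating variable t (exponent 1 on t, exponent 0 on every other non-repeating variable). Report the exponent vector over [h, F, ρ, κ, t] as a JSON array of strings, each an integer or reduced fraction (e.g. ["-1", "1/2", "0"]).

Write exponents as rows M,L,T,Θ / cols h,F,ρ,κ,t:
  M: [ 1  1  1  1  0]
  L: [ 0  1 -3 -1  0]
  T: [-3 -2  0 -2  1]
  Θ: [-1  0  0  0  0]
Row reduction gives pivot columns h,F,ρ,κ; rank = 4
Pivot set = {h,F,ρ,κ}, free = {t}
RREF:
  r0: [   1    0    0    0    0]
  r1: [   0    1    0    0  1/2]
  r2: [   0    0    1    0  1/2]
  r3: [   0    0    0    1   -1]
Fix exponent of t at 1; solve each RREF row for its pivot's exponent:
  r0: exp(h) + (0)·1 = 0 ⇒ exp(h) = 0
  r1: exp(F) + (1/2)·1 = 0 ⇒ exp(F) = -1/2
  r2: exp(ρ) + (1/2)·1 = 0 ⇒ exp(ρ) = -1/2
  r3: exp(κ) + (-1)·1 = 0 ⇒ exp(κ) = 1
Π_1 = F^(-1/2) · ρ^(-1/2) · κ · t

["0", "-1/2", "-1/2", "1", "1"]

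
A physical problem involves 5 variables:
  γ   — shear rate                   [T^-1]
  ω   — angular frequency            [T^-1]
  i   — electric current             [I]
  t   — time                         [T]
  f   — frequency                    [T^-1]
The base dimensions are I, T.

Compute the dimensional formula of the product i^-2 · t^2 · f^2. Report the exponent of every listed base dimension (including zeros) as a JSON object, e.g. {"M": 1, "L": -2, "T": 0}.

Dimensional matrix (I×T by γ×ω×i×t×f):
  I: [ 0  0  1  0  0]
  T: [-1 -1  0  1 -1]
  [I]: (-2)·1+(2)·0+(2)·0 = -2
  [T]: (-2)·0+(2)·1+(2)·-1 = 0
⇒ I^-2

{"I": -2, "T": 0}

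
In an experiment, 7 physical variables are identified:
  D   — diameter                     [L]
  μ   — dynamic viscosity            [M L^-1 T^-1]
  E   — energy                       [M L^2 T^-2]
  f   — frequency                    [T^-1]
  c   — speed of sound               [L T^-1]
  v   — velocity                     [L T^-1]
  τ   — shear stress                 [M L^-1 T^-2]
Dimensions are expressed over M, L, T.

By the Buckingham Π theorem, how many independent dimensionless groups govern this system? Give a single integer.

4

Write exponents as rows M,L,T / cols D,μ,E,f,c,v,τ:
  M: [ 0  1  1  0  0  0  1]
  L: [ 1 -1  2  0  1  1 -1]
  T: [ 0 -1 -2 -1 -1 -1 -2]
Echelon form has 3 nonzero rows (pivots: D,μ,E)
7 vars − rank 3 = 4 Π groups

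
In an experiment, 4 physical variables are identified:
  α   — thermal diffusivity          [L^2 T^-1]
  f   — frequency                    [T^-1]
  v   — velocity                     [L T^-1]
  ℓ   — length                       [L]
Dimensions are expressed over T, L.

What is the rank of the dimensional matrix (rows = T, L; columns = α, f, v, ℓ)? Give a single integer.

Write exponents as rows T,L / cols α,f,v,ℓ:
  T: [-1 -1 -1  0]
  L: [ 2  0  1  1]
Echelon form has 2 nonzero rows (pivots: α,f)

2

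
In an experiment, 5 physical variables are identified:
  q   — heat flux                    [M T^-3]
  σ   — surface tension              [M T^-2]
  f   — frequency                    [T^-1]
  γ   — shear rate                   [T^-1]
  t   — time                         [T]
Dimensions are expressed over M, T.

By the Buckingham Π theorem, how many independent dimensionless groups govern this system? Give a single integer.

Write exponents as rows M,T / cols q,σ,f,γ,t:
  M: [ 1  1  0  0  0]
  T: [-3 -2 -1 -1  1]
Echelon form has 2 nonzero rows (pivots: q,σ)
n=5, r=2 ⇒ 3 dimensionless groups

3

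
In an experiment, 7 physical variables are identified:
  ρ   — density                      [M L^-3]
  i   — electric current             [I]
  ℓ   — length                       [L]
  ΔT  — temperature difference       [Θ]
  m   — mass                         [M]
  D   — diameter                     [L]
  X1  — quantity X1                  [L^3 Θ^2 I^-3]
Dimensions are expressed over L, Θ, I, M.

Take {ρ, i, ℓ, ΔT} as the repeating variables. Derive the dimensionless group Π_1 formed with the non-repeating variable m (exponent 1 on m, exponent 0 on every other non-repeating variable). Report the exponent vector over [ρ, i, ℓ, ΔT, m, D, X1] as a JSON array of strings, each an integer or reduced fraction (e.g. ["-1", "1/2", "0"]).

["-1", "0", "-3", "0", "1", "0", "0"]

Write exponents as rows L,Θ,I,M / cols ρ,i,ℓ,ΔT,m,D,X1:
  L: [-3  0  1  0  0  1  3]
  Θ: [ 0  0  0  1  0  0  2]
  I: [ 0  1  0  0  0  0 -3]
  M: [ 1  0  0  0  1  0  0]
Row reduction gives pivot columns ρ,i,ℓ,ΔT; rank = 4
Pivot set = {ρ,i,ℓ,ΔT}, free = {m,D,X1}
RREF:
  r0: [   1    0    0    0    1    0    0]
  r1: [   0    1    0    0    0    0   -3]
  r2: [   0    0    1    0    3    1    3]
  r3: [   0    0    0    1    0    0    2]
Fix exponent of m at 1, D at 0, X1 at 0; solve each RREF row for its pivot's exponent:
  r0: exp(ρ) + (1)·1 = 0 ⇒ exp(ρ) = -1
  r1: exp(i) + (0)·1 = 0 ⇒ exp(i) = 0
  r2: exp(ℓ) + (3)·1 = 0 ⇒ exp(ℓ) = -3
  r3: exp(ΔT) + (0)·1 = 0 ⇒ exp(ΔT) = 0
Π_1 = ρ^-1 · ℓ^-3 · m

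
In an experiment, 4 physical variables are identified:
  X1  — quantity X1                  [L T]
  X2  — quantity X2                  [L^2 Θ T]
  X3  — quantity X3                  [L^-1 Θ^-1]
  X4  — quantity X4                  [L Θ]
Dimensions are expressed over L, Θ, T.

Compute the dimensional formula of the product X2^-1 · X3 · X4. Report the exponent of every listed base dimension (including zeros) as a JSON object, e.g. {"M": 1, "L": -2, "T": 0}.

{"L": -2, "Θ": -1, "T": -1}

Dimensional matrix (L×Θ×T by X1×X2×X3×X4):
  L: [ 1  2 -1  1]
  Θ: [ 0  1 -1  1]
  T: [ 1  1  0  0]
  [L]: (-1)·2+(1)·-1+(1)·1 = -2
  [Θ]: (-1)·1+(1)·-1+(1)·1 = -1
  [T]: (-1)·1+(1)·0+(1)·0 = -1
⇒ L^-2 Θ^-1 T^-1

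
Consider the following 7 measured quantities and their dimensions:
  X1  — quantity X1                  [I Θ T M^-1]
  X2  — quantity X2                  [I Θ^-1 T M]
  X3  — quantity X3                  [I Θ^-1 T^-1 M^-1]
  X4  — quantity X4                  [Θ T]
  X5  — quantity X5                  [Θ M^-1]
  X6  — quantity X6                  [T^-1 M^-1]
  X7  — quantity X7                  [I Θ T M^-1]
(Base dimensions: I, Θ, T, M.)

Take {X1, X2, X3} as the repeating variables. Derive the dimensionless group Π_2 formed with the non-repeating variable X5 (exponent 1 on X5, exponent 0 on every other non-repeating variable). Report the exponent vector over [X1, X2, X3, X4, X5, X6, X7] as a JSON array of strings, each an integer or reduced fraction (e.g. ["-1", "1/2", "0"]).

Exponent matrix [I,Θ,T,M] × [X1,X2,X3,X4,X5,X6,X7]:
  I: [ 1  1  1  0  0  0  1]
  Θ: [ 1 -1 -1  1  1  0  1]
  T: [ 1  1 -1  1  0 -1  1]
  M: [-1  1 -1  0 -1 -1 -1]
Row reduction gives pivot columns X1,X2,X3; rank = 3
Repeat: X1,X2,X3; free: X4,X5,X6,X7
RREF:
  r0: [   1    0    0  1/2  1/2    0    1]
  r1: [   0    1    0    0 -1/2 -1/2    0]
  r2: [   0    0    1 -1/2    0  1/2    0]
  r3: [   0    0    0    0    0    0    0]
Fix exponent of X5 at 1, X4 at 0, X6 at 0, X7 at 0; solve each RREF row for its pivot's exponent:
  r0: exp(X1) + (1/2)·1 = 0 ⇒ exp(X1) = -1/2
  r1: exp(X2) + (-1/2)·1 = 0 ⇒ exp(X2) = 1/2
  r2: exp(X3) + (0)·1 = 0 ⇒ exp(X3) = 0
Π_2 = X1^(-1/2) · X2^(1/2) · X5

["-1/2", "1/2", "0", "0", "1", "0", "0"]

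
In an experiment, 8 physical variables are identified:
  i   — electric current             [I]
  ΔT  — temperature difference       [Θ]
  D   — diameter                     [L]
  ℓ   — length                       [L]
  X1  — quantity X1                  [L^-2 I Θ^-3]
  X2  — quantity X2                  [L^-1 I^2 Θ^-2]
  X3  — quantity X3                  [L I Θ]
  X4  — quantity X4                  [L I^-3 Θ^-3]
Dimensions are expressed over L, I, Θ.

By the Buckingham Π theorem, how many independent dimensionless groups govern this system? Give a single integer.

Exponent matrix [L,I,Θ] × [i,ΔT,D,ℓ,X1,X2,X3,X4]:
  L: [ 0  0  1  1 -2 -1  1  1]
  I: [ 1  0  0  0  1  2  1 -3]
  Θ: [ 0  1  0  0 -3 -2  1 -3]
Echelon form has 3 nonzero rows (pivots: i,ΔT,D)
Π count = n − r = 8 − 3 = 5

5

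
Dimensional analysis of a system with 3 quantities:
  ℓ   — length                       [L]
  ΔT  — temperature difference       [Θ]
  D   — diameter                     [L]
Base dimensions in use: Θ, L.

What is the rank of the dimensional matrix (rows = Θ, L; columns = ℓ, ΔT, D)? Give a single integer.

Exponent matrix [Θ,L] × [ℓ,ΔT,D]:
  Θ: [ 0  1  0]
  L: [ 1  0  1]
Row reduction gives pivot columns ℓ,ΔT; rank = 2

2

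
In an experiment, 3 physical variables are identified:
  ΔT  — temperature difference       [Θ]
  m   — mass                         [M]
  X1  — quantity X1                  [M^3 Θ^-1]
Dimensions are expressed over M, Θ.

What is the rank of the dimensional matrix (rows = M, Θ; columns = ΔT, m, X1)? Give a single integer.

2

Dimensional matrix (M×Θ by ΔT×m×X1):
  M: [ 0  1  3]
  Θ: [ 1  0 -1]
Echelon form has 2 nonzero rows (pivots: ΔT,m)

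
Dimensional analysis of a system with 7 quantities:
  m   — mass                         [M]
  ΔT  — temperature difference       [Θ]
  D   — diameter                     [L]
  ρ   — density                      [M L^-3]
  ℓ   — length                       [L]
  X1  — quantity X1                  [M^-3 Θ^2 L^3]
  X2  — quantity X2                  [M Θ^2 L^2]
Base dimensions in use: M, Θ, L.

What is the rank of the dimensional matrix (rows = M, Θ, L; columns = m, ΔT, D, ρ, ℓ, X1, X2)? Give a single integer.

3

Exponent matrix [M,Θ,L] × [m,ΔT,D,ρ,ℓ,X1,X2]:
  M: [ 1  0  0  1  0 -3  1]
  Θ: [ 0  1  0  0  0  2  2]
  L: [ 0  0  1 -3  1  3  2]
Echelon form has 3 nonzero rows (pivots: m,ΔT,D)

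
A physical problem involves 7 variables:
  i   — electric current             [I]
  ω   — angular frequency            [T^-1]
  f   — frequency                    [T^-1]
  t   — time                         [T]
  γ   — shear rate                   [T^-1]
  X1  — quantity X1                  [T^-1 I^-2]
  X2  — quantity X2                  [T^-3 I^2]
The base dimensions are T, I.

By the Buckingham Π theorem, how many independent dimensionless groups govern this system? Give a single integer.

Write exponents as rows T,I / cols i,ω,f,t,γ,X1,X2:
  T: [ 0 -1 -1  1 -1 -1 -3]
  I: [ 1  0  0  0  0 -2  2]
RREF → pivots at {i,ω} ⇒ r = 2
7 vars − rank 2 = 5 Π groups

5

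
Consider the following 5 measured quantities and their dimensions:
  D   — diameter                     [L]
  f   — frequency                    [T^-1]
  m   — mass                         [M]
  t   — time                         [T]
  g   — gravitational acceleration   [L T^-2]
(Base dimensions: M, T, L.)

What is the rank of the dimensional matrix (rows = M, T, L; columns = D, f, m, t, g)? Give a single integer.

Dimensional matrix (M×T×L by D×f×m×t×g):
  M: [ 0  0  1  0  0]
  T: [ 0 -1  0  1 -2]
  L: [ 1  0  0  0  1]
Echelon form has 3 nonzero rows (pivots: D,f,m)

3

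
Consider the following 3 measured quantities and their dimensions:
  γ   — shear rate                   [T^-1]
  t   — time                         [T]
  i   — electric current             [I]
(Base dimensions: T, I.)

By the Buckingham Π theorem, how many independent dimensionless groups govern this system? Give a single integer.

Exponent matrix [T,I] × [γ,t,i]:
  T: [-1  1  0]
  I: [ 0  0  1]
Echelon form has 2 nonzero rows (pivots: γ,i)
Π count = n − r = 3 − 2 = 1

1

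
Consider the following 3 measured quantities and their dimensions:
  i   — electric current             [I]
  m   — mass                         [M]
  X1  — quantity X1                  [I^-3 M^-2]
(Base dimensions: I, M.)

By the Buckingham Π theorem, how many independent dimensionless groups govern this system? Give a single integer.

Write exponents as rows I,M / cols i,m,X1:
  I: [ 1  0 -3]
  M: [ 0  1 -2]
RREF → pivots at {i,m} ⇒ r = 2
3 vars − rank 2 = 1 Π group

1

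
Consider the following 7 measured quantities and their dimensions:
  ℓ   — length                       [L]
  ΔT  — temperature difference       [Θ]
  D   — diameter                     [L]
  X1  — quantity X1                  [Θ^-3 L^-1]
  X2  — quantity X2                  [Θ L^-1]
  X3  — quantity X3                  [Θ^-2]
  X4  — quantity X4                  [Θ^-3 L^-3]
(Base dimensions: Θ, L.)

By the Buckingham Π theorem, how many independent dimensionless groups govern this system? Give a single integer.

Exponent matrix [Θ,L] × [ℓ,ΔT,D,X1,X2,X3,X4]:
  Θ: [ 0  1  0 -3  1 -2 -3]
  L: [ 1  0  1 -1 -1  0 -3]
Row reduction gives pivot columns ℓ,ΔT; rank = 2
7 vars − rank 2 = 5 Π groups

5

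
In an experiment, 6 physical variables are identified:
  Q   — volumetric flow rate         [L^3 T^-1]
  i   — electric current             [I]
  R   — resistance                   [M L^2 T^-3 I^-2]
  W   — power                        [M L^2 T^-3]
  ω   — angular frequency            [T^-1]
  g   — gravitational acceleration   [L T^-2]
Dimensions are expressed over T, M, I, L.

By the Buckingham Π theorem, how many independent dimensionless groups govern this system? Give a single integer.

2

Write exponents as rows T,M,I,L / cols Q,i,R,W,ω,g:
  T: [-1  0 -3 -3 -1 -2]
  M: [ 0  0  1  1  0  0]
  I: [ 0  1 -2  0  0  0]
  L: [ 3  0  2  2  0  1]
Echelon form has 4 nonzero rows (pivots: Q,i,R,ω)
n=6, r=4 ⇒ 2 dimensionless groups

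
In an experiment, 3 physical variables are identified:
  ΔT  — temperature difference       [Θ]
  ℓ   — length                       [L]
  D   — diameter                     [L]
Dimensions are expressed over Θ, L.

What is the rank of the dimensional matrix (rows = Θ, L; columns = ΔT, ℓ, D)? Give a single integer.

2

Exponent matrix [Θ,L] × [ΔT,ℓ,D]:
  Θ: [ 1  0  0]
  L: [ 0  1  1]
RREF → pivots at {ΔT,ℓ} ⇒ r = 2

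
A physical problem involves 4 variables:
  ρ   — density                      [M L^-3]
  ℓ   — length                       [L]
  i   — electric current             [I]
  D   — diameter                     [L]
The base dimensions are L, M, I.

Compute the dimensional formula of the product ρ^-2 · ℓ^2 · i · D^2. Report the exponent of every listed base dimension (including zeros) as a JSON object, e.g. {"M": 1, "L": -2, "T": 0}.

{"L": 10, "M": -2, "I": 1}

Write exponents as rows L,M,I / cols ρ,ℓ,i,D:
  L: [-3  1  0  1]
  M: [ 1  0  0  0]
  I: [ 0  0  1  0]
  [L]: (-2)·-3+(2)·1+(1)·0+(2)·1 = 10
  [M]: (-2)·1+(2)·0+(1)·0+(2)·0 = -2
  [I]: (-2)·0+(2)·0+(1)·1+(2)·0 = 1
⇒ L^10 M^-2 I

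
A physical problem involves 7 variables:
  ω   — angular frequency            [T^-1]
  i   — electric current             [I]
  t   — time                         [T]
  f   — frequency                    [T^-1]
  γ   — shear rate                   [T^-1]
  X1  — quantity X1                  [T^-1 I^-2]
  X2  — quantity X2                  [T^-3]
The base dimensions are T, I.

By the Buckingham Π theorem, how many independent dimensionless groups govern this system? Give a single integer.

5

Write exponents as rows T,I / cols ω,i,t,f,γ,X1,X2:
  T: [-1  0  1 -1 -1 -1 -3]
  I: [ 0  1  0  0  0 -2  0]
Row reduction gives pivot columns ω,i; rank = 2
7 vars − rank 2 = 5 Π groups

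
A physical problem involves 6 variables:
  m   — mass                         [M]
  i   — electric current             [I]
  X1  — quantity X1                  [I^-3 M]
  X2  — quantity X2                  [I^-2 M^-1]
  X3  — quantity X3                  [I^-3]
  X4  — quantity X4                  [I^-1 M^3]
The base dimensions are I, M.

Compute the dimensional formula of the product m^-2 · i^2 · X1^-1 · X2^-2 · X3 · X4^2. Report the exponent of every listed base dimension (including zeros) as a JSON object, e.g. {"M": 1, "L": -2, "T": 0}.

{"I": 4, "M": 5}

Write exponents as rows I,M / cols m,i,X1,X2,X3,X4:
  I: [ 0  1 -3 -2 -3 -1]
  M: [ 1  0  1 -1  0  3]
  [I]: (-2)·0+(2)·1+(-1)·-3+(-2)·-2+(1)·-3+(2)·-1 = 4
  [M]: (-2)·1+(2)·0+(-1)·1+(-2)·-1+(1)·0+(2)·3 = 5
⇒ I^4 M^5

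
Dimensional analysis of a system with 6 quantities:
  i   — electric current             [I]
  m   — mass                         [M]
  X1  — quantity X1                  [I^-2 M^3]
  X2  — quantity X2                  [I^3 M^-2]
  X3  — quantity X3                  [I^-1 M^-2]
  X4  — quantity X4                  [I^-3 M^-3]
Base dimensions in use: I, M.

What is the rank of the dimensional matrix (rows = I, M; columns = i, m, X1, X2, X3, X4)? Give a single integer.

2

Dimensional matrix (I×M by i×m×X1×X2×X3×X4):
  I: [ 1  0 -2  3 -1 -3]
  M: [ 0  1  3 -2 -2 -3]
RREF → pivots at {i,m} ⇒ r = 2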